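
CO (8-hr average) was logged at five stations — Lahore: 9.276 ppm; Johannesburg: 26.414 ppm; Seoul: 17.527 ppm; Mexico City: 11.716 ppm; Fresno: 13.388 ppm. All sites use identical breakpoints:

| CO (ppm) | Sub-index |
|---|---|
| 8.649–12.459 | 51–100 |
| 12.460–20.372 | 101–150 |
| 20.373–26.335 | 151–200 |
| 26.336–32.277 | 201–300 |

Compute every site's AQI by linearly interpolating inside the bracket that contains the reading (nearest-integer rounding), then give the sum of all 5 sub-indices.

Lahore: 9.276 lies in 8.649–12.459, so I_lo=51, I_hi=100, C_lo=8.649, C_hi=12.459.
(100−51)/(12.459−8.649) × (9.276−8.649) + 51 = 49/3.810 × 0.627 + 51 ≈ 59.06 → 59.
Johannesburg: 26.414 lies in 26.336–32.277, so I_lo=201, I_hi=300, C_lo=26.336, C_hi=32.277.
(300−201)/(32.277−26.336) × (26.414−26.336) + 201 = 99/5.941 × 0.078 + 201 ≈ 202.30 → 202.
Seoul: 17.527 lies in 12.460–20.372, so I_lo=101, I_hi=150, C_lo=12.460, C_hi=20.372.
(150−101)/(20.372−12.460) × (17.527−12.460) + 101 = 49/7.912 × 5.067 + 101 ≈ 132.38 → 132.
Mexico City: 11.716 ∈ [8.649, 12.459] ↔ index [51, 100].
51 + (11.716−8.649)·(100−51)/(12.459−8.649) = 51 + 3.067·49/3.810 ≈ 90.44, so AQI = 90.
Fresno: 13.388 ∈ [12.460, 20.372] ↔ index [101, 150].
101 + (13.388−12.460)·(150−101)/(20.372−12.460) = 101 + 0.928·49/7.912 ≈ 106.75, so AQI = 107.
AQIs: Lahore=59, Johannesburg=202, Seoul=132, Mexico City=90, Fresno=107. Sum = 59 + 202 + 132 + 90 + 107 = 590.

590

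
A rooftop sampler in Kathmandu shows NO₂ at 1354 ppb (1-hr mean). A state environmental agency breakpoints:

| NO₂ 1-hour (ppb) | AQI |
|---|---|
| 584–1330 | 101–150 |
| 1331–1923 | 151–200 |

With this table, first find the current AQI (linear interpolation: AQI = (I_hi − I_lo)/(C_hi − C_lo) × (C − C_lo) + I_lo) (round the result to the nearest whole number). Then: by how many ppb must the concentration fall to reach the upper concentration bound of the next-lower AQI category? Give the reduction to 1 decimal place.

NO₂: 1354 ∈ [1331, 1923] ↔ index [151, 200].
151 + (1354−1331)·(200−151)/(1923−1331) = 151 + 23·49/592 ≈ 152.90, so AQI = 153.
Current AQI 153 is in the Unhealthy range (151–200). The next-lower category tops out at AQI 150, whose upper concentration bound is 1330 ppb.
Reduction needed = 1354 − 1330 = 24.0 ppb.

24.0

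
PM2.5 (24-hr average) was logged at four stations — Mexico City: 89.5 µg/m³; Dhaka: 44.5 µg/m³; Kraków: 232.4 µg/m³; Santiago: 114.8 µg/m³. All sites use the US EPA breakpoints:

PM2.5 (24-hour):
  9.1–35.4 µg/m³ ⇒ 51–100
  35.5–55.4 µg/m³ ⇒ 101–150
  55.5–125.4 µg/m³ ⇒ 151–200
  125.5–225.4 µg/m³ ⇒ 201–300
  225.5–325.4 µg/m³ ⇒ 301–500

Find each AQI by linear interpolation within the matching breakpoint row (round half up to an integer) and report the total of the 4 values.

806

Mexico City: row 55.5–125.4 (AQI 151–200). (200−151)·(89.5−55.5)/(125.4−55.5) + 151 = 49·34.0/69.9 + 151 ≈ 174.83 → 175.
Dhaka: row 35.5–55.4 (AQI 101–150). (150−101)·(44.5−35.5)/(55.4−35.5) + 101 = 49·9.0/19.9 + 101 ≈ 123.16 → 123.
Kraków: row 225.5–325.4 (AQI 301–500). (500−301)·(232.4−225.5)/(325.4−225.5) + 301 = 199·6.9/99.9 + 301 ≈ 314.74 → 315.
Santiago: row 55.5–125.4 (AQI 151–200). (200−151)·(114.8−55.5)/(125.4−55.5) + 151 = 49·59.3/69.9 + 151 ≈ 192.57 → 193.
AQIs: Mexico City=175, Dhaka=123, Kraków=315, Santiago=193. Sum = 175 + 123 + 315 + 193 = 806.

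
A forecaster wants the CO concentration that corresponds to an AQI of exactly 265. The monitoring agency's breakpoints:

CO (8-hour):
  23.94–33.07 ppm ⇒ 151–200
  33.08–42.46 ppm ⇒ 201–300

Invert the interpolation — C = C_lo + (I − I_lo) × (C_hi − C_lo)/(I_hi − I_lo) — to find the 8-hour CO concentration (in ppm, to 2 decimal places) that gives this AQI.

AQI 265 lies in the 201–300 band, which corresponds to 33.08–42.46 ppm.
C = 33.08 + (265−201)×(42.46−33.08)/(300−201) = 33.08 + 64×9.38/99 ≈ 39.1438 ppm → 39.14 ppm to 2 dp.

39.14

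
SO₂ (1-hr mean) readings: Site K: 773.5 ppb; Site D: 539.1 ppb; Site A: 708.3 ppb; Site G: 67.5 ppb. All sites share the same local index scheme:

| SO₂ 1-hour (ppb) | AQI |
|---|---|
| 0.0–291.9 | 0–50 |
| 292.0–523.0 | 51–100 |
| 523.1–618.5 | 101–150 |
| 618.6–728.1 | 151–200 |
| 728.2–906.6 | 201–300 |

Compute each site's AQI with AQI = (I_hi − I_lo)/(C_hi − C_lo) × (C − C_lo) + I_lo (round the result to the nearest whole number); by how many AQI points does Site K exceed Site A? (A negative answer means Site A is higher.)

Site K 773.5: bracket 728.2–906.6 → index 201–300; slope 99/178.4, offset 45.3.
AQI = 201 + 99/178.4·45.3 ≈ 226.14 ⇒ 226.
Site D: 539.1 lies in 523.1–618.5, so I_lo=101, I_hi=150, C_lo=523.1, C_hi=618.5.
(150−101)/(618.5−523.1) × (539.1−523.1) + 101 = 49/95.4 × 16.0 + 101 ≈ 109.22 → 109.
Site A: 708.3 ∈ [618.6, 728.1] ↔ index [151, 200].
151 + (708.3−618.6)·(200−151)/(728.1−618.6) = 151 + 89.7·49/109.5 ≈ 191.14, so AQI = 191.
Site G: 67.5 ∈ [0.0, 291.9] ↔ index [0, 50].
0 + (67.5−0.0)·(50−0)/(291.9−0.0) = 0 + 67.5·50/291.9 ≈ 11.56, so AQI = 12.
AQIs: Site K=226, Site D=109, Site A=191, Site G=12. Site K (226) − Site A (191) = 35.

35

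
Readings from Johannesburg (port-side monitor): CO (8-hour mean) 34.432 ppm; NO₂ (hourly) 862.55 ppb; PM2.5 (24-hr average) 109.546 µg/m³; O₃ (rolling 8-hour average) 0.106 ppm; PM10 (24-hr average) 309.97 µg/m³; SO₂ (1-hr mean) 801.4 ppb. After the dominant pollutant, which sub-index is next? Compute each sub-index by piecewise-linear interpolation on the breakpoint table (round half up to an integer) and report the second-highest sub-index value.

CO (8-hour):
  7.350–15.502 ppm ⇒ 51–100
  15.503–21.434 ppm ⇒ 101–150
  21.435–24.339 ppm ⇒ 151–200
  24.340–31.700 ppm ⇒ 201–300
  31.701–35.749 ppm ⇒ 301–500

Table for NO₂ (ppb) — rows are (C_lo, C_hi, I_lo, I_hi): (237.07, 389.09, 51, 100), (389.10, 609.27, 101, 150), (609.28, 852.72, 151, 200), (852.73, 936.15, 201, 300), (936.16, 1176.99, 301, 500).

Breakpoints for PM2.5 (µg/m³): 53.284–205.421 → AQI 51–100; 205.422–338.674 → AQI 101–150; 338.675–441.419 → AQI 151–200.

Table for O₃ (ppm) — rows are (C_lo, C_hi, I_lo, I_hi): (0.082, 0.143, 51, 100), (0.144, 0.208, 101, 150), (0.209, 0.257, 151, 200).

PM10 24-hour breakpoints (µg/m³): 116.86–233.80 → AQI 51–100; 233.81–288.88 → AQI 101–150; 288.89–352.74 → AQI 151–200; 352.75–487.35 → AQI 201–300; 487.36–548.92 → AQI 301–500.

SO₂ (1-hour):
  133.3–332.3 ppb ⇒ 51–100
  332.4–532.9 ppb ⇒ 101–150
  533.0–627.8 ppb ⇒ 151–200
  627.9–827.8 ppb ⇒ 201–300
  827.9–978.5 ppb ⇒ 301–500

CO: row 31.701–35.749 (AQI 301–500). (500−301)·(34.432−31.701)/(35.749−31.701) + 301 = 199·2.731/4.048 + 301 ≈ 435.26 → 435.
NO₂: 862.55 lies in 852.73–936.15, so I_lo=201, I_hi=300, C_lo=852.73, C_hi=936.15.
(300−201)/(936.15−852.73) × (862.55−852.73) + 201 = 99/83.42 × 9.82 + 201 ≈ 212.65 → 213.
PM2.5: row 53.284–205.421 (AQI 51–100). (100−51)·(109.546−53.284)/(205.421−53.284) + 51 = 49·56.262/152.137 + 51 ≈ 69.12 → 69.
O₃: row 0.082–0.143 (AQI 51–100). (100−51)·(0.106−0.082)/(0.143−0.082) + 51 = 49·0.024/0.061 + 51 ≈ 70.28 → 70.
PM10 309.97: bracket 288.89–352.74 → index 151–200; slope 49/63.85, offset 21.08.
AQI = 151 + 49/63.85·21.08 ≈ 167.18 ⇒ 167.
SO₂: row 627.9–827.8 (AQI 201–300). (300−201)·(801.4−627.9)/(827.8−627.9) + 201 = 99·173.5/199.9 + 201 ≈ 286.93 → 287.
Sub-indices: CO→435, NO₂→213, PM2.5→69, O₃→70, PM10→167, SO₂→287. Ranked high→low: 435, 287, 213, 167, 70, 69. Second-highest sub-index = 287.

287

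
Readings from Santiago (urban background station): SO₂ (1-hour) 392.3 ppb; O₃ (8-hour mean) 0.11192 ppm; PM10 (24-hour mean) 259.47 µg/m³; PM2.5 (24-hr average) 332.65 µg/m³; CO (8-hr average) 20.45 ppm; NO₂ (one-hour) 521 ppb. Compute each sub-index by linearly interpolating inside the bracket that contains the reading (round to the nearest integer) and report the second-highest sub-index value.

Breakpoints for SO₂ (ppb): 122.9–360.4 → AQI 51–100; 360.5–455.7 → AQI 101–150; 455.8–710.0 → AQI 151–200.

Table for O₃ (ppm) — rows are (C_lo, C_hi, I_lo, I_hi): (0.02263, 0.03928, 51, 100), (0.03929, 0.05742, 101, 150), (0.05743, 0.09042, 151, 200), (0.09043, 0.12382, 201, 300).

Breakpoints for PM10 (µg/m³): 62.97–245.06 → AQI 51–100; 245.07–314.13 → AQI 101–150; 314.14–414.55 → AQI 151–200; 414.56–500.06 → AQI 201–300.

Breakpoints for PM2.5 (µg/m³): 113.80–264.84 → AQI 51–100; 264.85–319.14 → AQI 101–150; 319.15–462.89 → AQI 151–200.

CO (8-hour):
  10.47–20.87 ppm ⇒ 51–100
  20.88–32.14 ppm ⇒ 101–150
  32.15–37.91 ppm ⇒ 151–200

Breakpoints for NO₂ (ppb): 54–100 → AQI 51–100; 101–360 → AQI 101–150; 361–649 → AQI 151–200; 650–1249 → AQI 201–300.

178

SO₂: row 360.5–455.7 (AQI 101–150). (150−101)·(392.3−360.5)/(455.7−360.5) + 101 = 49·31.8/95.2 + 101 ≈ 117.37 → 117.
O₃ 0.11192: bracket 0.09043–0.12382 → index 201–300; slope 99/0.03339, offset 0.02149.
AQI = 201 + 99/0.03339·0.02149 ≈ 264.72 ⇒ 265.
PM10: 259.47 lies in 245.07–314.13, so I_lo=101, I_hi=150, C_lo=245.07, C_hi=314.13.
(150−101)/(314.13−245.07) × (259.47−245.07) + 101 = 49/69.06 × 14.40 + 101 ≈ 111.22 → 111.
PM2.5 332.65: bracket 319.15–462.89 → index 151–200; slope 49/143.74, offset 13.50.
AQI = 151 + 49/143.74·13.50 ≈ 155.60 ⇒ 156.
CO: row 10.47–20.87 (AQI 51–100). (100−51)·(20.45−10.47)/(20.87−10.47) + 51 = 49·9.98/10.40 + 51 ≈ 98.02 → 98.
NO₂: 521 lies in 361–649, so I_lo=151, I_hi=200, C_lo=361, C_hi=649.
(200−151)/(649−361) × (521−361) + 151 = 49/288 × 160 + 151 ≈ 178.22 → 178.
Sub-indices: SO₂→117, O₃→265, PM10→111, PM2.5→156, CO→98, NO₂→178. Ranked high→low: 265, 178, 156, 117, 111, 98. Second-highest sub-index = 178.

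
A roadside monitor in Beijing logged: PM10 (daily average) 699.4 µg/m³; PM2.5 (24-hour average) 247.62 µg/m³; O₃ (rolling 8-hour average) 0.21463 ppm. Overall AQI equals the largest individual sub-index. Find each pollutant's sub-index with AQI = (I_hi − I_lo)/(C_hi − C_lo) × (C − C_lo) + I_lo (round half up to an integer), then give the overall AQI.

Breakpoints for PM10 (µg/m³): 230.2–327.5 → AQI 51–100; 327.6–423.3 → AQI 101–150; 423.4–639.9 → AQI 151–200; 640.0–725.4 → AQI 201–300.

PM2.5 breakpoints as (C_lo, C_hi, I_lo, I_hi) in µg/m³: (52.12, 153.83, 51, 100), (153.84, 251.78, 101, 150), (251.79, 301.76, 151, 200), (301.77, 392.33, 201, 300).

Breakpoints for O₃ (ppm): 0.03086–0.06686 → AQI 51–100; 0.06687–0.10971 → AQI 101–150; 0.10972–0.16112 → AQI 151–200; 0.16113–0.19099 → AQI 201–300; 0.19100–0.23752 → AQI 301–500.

402

PM10: 699.4 lies in 640.0–725.4, so I_lo=201, I_hi=300, C_lo=640.0, C_hi=725.4.
(300−201)/(725.4−640.0) × (699.4−640.0) + 201 = 99/85.4 × 59.4 + 201 ≈ 269.86 → 270.
PM2.5 247.62: bracket 153.84–251.78 → index 101–150; slope 49/97.94, offset 93.78.
AQI = 101 + 49/97.94·93.78 ≈ 147.92 ⇒ 148.
O₃ 0.21463: bracket 0.19100–0.23752 → index 301–500; slope 199/0.04652, offset 0.02363.
AQI = 301 + 199/0.04652·0.02363 ≈ 402.08 ⇒ 402.
Sub-indices: PM10→270, PM2.5→148, O₃→402. Overall AQI = max = 402; dominant pollutant is O₃.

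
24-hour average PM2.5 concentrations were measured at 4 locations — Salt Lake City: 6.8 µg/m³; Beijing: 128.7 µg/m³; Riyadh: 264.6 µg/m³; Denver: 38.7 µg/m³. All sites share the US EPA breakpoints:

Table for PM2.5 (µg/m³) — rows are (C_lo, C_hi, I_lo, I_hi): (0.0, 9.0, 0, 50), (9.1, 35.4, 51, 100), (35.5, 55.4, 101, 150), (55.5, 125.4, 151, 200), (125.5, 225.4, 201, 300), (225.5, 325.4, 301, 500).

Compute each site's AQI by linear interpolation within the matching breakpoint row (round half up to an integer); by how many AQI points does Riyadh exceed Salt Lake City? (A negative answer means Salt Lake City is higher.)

Salt Lake City 6.8: bracket 0.0–9.0 → index 0–50; slope 50/9.0, offset 6.8.
AQI = 0 + 50/9.0·6.8 ≈ 37.78 ⇒ 38.
Beijing: 128.7 ∈ [125.5, 225.4] ↔ index [201, 300].
201 + (128.7−125.5)·(300−201)/(225.4−125.5) = 201 + 3.2·99/99.9 ≈ 204.17, so AQI = 204.
Riyadh: 264.6 ∈ [225.5, 325.4] ↔ index [301, 500].
301 + (264.6−225.5)·(500−301)/(325.4−225.5) = 301 + 39.1·199/99.9 ≈ 378.89, so AQI = 379.
Denver: 38.7 lies in 35.5–55.4, so I_lo=101, I_hi=150, C_lo=35.5, C_hi=55.4.
(150−101)/(55.4−35.5) × (38.7−35.5) + 101 = 49/19.9 × 3.2 + 101 ≈ 108.88 → 109.
AQIs: Salt Lake City=38, Beijing=204, Riyadh=379, Denver=109. Riyadh (379) − Salt Lake City (38) = 341.

341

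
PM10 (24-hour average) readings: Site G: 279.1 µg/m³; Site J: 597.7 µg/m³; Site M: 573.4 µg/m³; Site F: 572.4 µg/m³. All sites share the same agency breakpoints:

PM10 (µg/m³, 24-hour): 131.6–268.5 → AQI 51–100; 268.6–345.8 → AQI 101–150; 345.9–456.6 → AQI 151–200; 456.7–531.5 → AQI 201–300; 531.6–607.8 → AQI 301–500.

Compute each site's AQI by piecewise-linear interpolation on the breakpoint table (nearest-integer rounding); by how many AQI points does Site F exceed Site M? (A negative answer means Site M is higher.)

Site G: 279.1 lies in 268.6–345.8, so I_lo=101, I_hi=150, C_lo=268.6, C_hi=345.8.
(150−101)/(345.8−268.6) × (279.1−268.6) + 101 = 49/77.2 × 10.5 + 101 ≈ 107.66 → 108.
Site J: 597.7 ∈ [531.6, 607.8] ↔ index [301, 500].
301 + (597.7−531.6)·(500−301)/(607.8−531.6) = 301 + 66.1·199/76.2 ≈ 473.62, so AQI = 474.
Site M 573.4: bracket 531.6–607.8 → index 301–500; slope 199/76.2, offset 41.8.
AQI = 301 + 199/76.2·41.8 ≈ 410.16 ⇒ 410.
Site F 572.4: bracket 531.6–607.8 → index 301–500; slope 199/76.2, offset 40.8.
AQI = 301 + 199/76.2·40.8 ≈ 407.55 ⇒ 408.
AQIs: Site G=108, Site J=474, Site M=410, Site F=408. Site F (408) − Site M (410) = -2.

-2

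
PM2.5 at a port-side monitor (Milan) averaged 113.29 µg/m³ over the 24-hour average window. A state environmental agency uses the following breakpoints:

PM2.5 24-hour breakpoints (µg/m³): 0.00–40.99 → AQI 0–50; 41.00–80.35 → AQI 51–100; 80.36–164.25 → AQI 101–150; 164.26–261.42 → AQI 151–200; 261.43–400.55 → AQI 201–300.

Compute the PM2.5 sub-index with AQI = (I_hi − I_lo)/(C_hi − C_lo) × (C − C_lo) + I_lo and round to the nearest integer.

120

PM2.5: row 80.36–164.25 (AQI 101–150). (150−101)·(113.29−80.36)/(164.25−80.36) + 101 = 49·32.93/83.89 + 101 ≈ 120.23 → 120.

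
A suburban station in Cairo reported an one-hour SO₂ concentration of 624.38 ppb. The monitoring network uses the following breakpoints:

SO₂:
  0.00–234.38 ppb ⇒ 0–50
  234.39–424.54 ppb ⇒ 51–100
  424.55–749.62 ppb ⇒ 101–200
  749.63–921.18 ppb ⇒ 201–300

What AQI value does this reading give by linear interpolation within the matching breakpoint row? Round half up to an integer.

162

SO₂: 624.38 lies in 424.55–749.62, so I_lo=101, I_hi=200, C_lo=424.55, C_hi=749.62.
(200−101)/(749.62−424.55) × (624.38−424.55) + 101 = 99/325.07 × 199.83 + 101 ≈ 161.86 → 162.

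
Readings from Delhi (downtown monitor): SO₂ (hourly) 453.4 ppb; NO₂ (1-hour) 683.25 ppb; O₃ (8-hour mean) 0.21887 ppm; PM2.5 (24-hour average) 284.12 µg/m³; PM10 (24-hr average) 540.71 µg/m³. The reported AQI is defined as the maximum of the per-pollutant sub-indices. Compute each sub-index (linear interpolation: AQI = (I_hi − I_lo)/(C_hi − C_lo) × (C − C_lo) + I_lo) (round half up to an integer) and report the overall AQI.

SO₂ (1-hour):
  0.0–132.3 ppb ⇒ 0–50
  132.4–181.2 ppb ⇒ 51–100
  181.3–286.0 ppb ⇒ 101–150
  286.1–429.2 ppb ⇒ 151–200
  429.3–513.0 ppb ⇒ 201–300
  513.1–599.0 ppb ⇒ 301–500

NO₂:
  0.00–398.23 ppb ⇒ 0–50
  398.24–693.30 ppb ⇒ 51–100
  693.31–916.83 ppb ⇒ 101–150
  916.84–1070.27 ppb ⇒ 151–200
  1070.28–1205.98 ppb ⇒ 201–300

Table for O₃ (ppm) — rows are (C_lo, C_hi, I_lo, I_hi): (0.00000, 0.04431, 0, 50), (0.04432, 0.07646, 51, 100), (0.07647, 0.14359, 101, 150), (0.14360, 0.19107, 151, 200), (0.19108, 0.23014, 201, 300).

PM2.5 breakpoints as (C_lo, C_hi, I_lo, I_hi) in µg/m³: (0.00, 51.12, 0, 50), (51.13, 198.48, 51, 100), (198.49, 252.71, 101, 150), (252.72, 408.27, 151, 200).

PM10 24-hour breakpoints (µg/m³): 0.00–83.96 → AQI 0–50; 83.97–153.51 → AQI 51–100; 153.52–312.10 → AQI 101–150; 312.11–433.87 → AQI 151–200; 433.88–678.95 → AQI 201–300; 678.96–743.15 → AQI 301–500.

271

SO₂ 453.4: bracket 429.3–513.0 → index 201–300; slope 99/83.7, offset 24.1.
AQI = 201 + 99/83.7·24.1 ≈ 229.51 ⇒ 230.
NO₂: row 398.24–693.30 (AQI 51–100). (100−51)·(683.25−398.24)/(693.30−398.24) + 51 = 49·285.01/295.06 + 51 ≈ 98.33 → 98.
O₃: row 0.19108–0.23014 (AQI 201–300). (300−201)·(0.21887−0.19108)/(0.23014−0.19108) + 201 = 99·0.02779/0.03906 + 201 ≈ 271.44 → 271.
PM2.5: row 252.72–408.27 (AQI 151–200). (200−151)·(284.12−252.72)/(408.27−252.72) + 151 = 49·31.40/155.55 + 151 ≈ 160.89 → 161.
PM10: 540.71 lies in 433.88–678.95, so I_lo=201, I_hi=300, C_lo=433.88, C_hi=678.95.
(300−201)/(678.95−433.88) × (540.71−433.88) + 201 = 99/245.07 × 106.83 + 201 ≈ 244.16 → 244.
Sub-indices: SO₂→230, NO₂→98, O₃→271, PM2.5→161, PM10→244. Overall AQI = max = 271; dominant pollutant is O₃.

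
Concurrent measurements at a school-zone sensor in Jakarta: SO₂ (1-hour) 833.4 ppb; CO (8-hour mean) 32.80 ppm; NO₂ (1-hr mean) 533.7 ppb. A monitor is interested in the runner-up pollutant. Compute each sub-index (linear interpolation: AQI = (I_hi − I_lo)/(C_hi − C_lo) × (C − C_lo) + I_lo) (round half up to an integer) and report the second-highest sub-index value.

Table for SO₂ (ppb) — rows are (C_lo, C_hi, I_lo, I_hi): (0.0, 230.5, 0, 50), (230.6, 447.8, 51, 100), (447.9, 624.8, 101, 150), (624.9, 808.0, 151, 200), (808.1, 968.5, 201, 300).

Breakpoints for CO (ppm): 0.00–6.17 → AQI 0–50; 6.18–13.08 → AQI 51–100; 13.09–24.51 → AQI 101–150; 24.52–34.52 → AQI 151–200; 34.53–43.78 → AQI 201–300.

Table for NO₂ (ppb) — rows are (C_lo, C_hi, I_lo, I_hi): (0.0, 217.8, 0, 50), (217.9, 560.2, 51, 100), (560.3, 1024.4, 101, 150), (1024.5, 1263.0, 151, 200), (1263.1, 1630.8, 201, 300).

SO₂: 833.4 ∈ [808.1, 968.5] ↔ index [201, 300].
201 + (833.4−808.1)·(300−201)/(968.5−808.1) = 201 + 25.3·99/160.4 ≈ 216.62, so AQI = 217.
CO: 32.80 ∈ [24.52, 34.52] ↔ index [151, 200].
151 + (32.80−24.52)·(200−151)/(34.52−24.52) = 151 + 8.28·49/10.00 ≈ 191.57, so AQI = 192.
NO₂ 533.7: bracket 217.9–560.2 → index 51–100; slope 49/342.3, offset 315.8.
AQI = 51 + 49/342.3·315.8 ≈ 96.21 ⇒ 96.
Sub-indices: SO₂→217, CO→192, NO₂→96. Ranked high→low: 217, 192, 96. Second-highest sub-index = 192.

192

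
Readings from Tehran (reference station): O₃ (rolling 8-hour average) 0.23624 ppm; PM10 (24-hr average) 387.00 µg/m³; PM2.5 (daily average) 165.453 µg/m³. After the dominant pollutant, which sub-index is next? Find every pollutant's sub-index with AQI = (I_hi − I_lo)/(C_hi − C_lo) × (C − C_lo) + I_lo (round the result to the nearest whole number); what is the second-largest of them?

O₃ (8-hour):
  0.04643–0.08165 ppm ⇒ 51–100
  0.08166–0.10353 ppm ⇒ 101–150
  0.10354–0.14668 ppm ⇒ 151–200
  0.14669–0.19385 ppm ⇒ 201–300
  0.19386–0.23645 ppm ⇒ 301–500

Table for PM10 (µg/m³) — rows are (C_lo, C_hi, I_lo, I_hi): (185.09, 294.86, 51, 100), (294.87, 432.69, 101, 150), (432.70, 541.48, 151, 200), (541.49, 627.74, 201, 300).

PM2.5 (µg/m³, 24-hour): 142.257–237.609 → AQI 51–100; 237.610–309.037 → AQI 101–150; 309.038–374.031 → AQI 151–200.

O₃: row 0.19386–0.23645 (AQI 301–500). (500−301)·(0.23624−0.19386)/(0.23645−0.19386) + 301 = 199·0.04238/0.04259 + 301 ≈ 499.02 → 499.
PM10 387.00: bracket 294.87–432.69 → index 101–150; slope 49/137.82, offset 92.13.
AQI = 101 + 49/137.82·92.13 ≈ 133.76 ⇒ 134.
PM2.5 165.453: bracket 142.257–237.609 → index 51–100; slope 49/95.352, offset 23.196.
AQI = 51 + 49/95.352·23.196 ≈ 62.92 ⇒ 63.
Sub-indices: O₃→499, PM10→134, PM2.5→63. Ranked high→low: 499, 134, 63. Second-highest sub-index = 134.

134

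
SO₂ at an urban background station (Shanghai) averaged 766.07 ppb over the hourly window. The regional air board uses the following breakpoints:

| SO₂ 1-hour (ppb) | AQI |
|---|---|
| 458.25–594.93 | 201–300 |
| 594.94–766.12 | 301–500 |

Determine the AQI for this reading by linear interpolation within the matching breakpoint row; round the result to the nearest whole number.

500

SO₂: 766.07 ∈ [594.94, 766.12] ↔ index [301, 500].
301 + (766.07−594.94)·(500−301)/(766.12−594.94) = 301 + 171.13·199/171.18 ≈ 499.94, so AQI = 500.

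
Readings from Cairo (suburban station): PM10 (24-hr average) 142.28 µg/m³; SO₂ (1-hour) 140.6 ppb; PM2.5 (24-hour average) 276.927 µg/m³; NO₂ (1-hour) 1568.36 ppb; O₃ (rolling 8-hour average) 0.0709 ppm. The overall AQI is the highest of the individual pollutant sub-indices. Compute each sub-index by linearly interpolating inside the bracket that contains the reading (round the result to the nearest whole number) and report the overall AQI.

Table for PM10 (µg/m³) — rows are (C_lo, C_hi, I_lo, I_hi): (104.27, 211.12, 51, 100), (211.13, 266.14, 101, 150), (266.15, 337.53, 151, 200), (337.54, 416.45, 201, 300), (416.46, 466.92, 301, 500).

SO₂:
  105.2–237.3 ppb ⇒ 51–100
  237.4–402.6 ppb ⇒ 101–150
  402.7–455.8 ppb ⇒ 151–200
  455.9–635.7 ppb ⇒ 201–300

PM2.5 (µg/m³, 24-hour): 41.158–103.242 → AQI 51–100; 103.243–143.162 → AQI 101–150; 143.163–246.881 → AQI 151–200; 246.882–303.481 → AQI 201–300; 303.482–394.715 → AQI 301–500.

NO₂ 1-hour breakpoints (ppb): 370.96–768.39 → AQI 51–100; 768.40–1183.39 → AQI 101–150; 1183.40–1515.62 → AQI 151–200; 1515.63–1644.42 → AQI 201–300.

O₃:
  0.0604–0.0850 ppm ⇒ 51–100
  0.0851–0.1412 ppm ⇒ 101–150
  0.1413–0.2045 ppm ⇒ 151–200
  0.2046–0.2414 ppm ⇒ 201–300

254

PM10 142.28: bracket 104.27–211.12 → index 51–100; slope 49/106.85, offset 38.01.
AQI = 51 + 49/106.85·38.01 ≈ 68.43 ⇒ 68.
SO₂: row 105.2–237.3 (AQI 51–100). (100−51)·(140.6−105.2)/(237.3−105.2) + 51 = 49·35.4/132.1 + 51 ≈ 64.13 → 64.
PM2.5 276.927: bracket 246.882–303.481 → index 201–300; slope 99/56.599, offset 30.045.
AQI = 201 + 99/56.599·30.045 ≈ 253.55 ⇒ 254.
NO₂: 1568.36 ∈ [1515.63, 1644.42] ↔ index [201, 300].
201 + (1568.36−1515.63)·(300−201)/(1644.42−1515.63) = 201 + 52.73·99/128.79 ≈ 241.53, so AQI = 242.
O₃ 0.0709: bracket 0.0604–0.0850 → index 51–100; slope 49/0.0246, offset 0.0105.
AQI = 51 + 49/0.0246·0.0105 ≈ 71.91 ⇒ 72.
Sub-indices: PM10→68, SO₂→64, PM2.5→254, NO₂→242, O₃→72. Overall AQI = max = 254; dominant pollutant is PM2.5.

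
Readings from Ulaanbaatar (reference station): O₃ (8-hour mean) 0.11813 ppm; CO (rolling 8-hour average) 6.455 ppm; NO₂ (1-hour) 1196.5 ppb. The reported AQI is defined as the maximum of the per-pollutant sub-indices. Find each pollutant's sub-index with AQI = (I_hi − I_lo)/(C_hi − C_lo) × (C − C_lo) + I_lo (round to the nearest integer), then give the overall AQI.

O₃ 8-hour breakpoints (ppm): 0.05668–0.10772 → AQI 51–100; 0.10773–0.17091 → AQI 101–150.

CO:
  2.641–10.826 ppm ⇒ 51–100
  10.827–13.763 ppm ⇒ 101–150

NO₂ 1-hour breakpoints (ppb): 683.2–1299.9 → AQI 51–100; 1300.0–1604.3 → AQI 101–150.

109

O₃: 0.11813 ∈ [0.10773, 0.17091] ↔ index [101, 150].
101 + (0.11813−0.10773)·(150−101)/(0.17091−0.10773) = 101 + 0.01040·49/0.06318 ≈ 109.07, so AQI = 109.
CO: 6.455 lies in 2.641–10.826, so I_lo=51, I_hi=100, C_lo=2.641, C_hi=10.826.
(100−51)/(10.826−2.641) × (6.455−2.641) + 51 = 49/8.185 × 3.814 + 51 ≈ 73.83 → 74.
NO₂: 1196.5 ∈ [683.2, 1299.9] ↔ index [51, 100].
51 + (1196.5−683.2)·(100−51)/(1299.9−683.2) = 51 + 513.3·49/616.7 ≈ 91.78, so AQI = 92.
Sub-indices: O₃→109, CO→74, NO₂→92. Overall AQI = max = 109; dominant pollutant is O₃.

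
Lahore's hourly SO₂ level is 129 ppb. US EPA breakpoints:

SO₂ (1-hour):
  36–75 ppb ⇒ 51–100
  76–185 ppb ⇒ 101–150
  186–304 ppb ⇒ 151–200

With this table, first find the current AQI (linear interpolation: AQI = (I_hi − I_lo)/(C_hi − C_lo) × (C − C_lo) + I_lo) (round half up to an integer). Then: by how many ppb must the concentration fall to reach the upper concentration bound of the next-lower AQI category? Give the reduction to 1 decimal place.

54.0

SO₂: 129 lies in 76–185, so I_lo=101, I_hi=150, C_lo=76, C_hi=185.
(150−101)/(185−76) × (129−76) + 101 = 49/109 × 53 + 101 ≈ 124.83 → 125.
Current AQI 125 is in the Unhealthy for Sensitive Groups range (101–150). The next-lower category tops out at AQI 100, whose upper concentration bound is 75 ppb.
Reduction needed = 129 − 75 = 54.0 ppb.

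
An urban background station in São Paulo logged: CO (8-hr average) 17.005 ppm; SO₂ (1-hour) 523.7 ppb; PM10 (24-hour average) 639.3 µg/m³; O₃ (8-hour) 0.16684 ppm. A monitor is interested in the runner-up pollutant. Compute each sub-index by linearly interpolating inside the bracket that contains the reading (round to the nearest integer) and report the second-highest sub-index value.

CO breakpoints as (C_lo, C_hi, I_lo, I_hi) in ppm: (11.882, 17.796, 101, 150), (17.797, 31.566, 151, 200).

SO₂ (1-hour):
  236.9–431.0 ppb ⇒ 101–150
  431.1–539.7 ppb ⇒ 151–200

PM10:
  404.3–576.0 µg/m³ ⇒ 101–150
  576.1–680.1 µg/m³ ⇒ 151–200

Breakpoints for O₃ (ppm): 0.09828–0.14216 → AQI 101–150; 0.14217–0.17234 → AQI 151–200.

CO: 17.005 ∈ [11.882, 17.796] ↔ index [101, 150].
101 + (17.005−11.882)·(150−101)/(17.796−11.882) = 101 + 5.123·49/5.914 ≈ 143.45, so AQI = 143.
SO₂: 523.7 ∈ [431.1, 539.7] ↔ index [151, 200].
151 + (523.7−431.1)·(200−151)/(539.7−431.1) = 151 + 92.6·49/108.6 ≈ 192.78, so AQI = 193.
PM10: row 576.1–680.1 (AQI 151–200). (200−151)·(639.3−576.1)/(680.1−576.1) + 151 = 49·63.2/104.0 + 151 ≈ 180.78 → 181.
O₃: 0.16684 lies in 0.14217–0.17234, so I_lo=151, I_hi=200, C_lo=0.14217, C_hi=0.17234.
(200−151)/(0.17234−0.14217) × (0.16684−0.14217) + 151 = 49/0.03017 × 0.02467 + 151 ≈ 191.07 → 191.
Sub-indices: CO→143, SO₂→193, PM10→181, O₃→191. Ranked high→low: 193, 191, 181, 143. Second-highest sub-index = 191.

191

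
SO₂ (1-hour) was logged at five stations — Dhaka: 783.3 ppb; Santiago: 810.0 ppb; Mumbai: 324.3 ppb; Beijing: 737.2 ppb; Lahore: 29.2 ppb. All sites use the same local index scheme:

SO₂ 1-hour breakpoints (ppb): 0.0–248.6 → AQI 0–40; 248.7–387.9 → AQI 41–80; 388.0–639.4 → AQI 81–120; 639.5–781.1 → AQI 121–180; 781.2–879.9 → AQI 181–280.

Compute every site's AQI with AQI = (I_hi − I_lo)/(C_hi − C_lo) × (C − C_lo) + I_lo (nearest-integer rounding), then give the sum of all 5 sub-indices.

622

Dhaka: 783.3 lies in 781.2–879.9, so I_lo=181, I_hi=280, C_lo=781.2, C_hi=879.9.
(280−181)/(879.9−781.2) × (783.3−781.2) + 181 = 99/98.7 × 2.1 + 181 ≈ 183.11 → 183.
Santiago 810.0: bracket 781.2–879.9 → index 181–280; slope 99/98.7, offset 28.8.
AQI = 181 + 99/98.7·28.8 ≈ 209.89 ⇒ 210.
Mumbai: 324.3 ∈ [248.7, 387.9] ↔ index [41, 80].
41 + (324.3−248.7)·(80−41)/(387.9−248.7) = 41 + 75.6·39/139.2 ≈ 62.18, so AQI = 62.
Beijing: row 639.5–781.1 (AQI 121–180). (180−121)·(737.2−639.5)/(781.1−639.5) + 121 = 59·97.7/141.6 + 121 ≈ 161.71 → 162.
Lahore 29.2: bracket 0.0–248.6 → index 0–40; slope 40/248.6, offset 29.2.
AQI = 0 + 40/248.6·29.2 ≈ 4.70 ⇒ 5.
AQIs: Dhaka=183, Santiago=210, Mumbai=62, Beijing=162, Lahore=5. Sum = 183 + 210 + 62 + 162 + 5 = 622.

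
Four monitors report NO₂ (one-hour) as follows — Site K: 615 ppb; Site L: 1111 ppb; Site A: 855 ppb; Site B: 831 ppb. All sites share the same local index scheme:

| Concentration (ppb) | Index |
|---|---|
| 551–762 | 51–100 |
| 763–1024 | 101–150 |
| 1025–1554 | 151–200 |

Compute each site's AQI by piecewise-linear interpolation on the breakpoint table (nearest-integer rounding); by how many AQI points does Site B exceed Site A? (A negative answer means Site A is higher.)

Site K: 615 lies in 551–762, so I_lo=51, I_hi=100, C_lo=551, C_hi=762.
(100−51)/(762−551) × (615−551) + 51 = 49/211 × 64 + 51 ≈ 65.86 → 66.
Site L: 1111 lies in 1025–1554, so I_lo=151, I_hi=200, C_lo=1025, C_hi=1554.
(200−151)/(1554−1025) × (1111−1025) + 151 = 49/529 × 86 + 151 ≈ 158.97 → 159.
Site A: 855 ∈ [763, 1024] ↔ index [101, 150].
101 + (855−763)·(150−101)/(1024−763) = 101 + 92·49/261 ≈ 118.27, so AQI = 118.
Site B 831: bracket 763–1024 → index 101–150; slope 49/261, offset 68.
AQI = 101 + 49/261·68 ≈ 113.77 ⇒ 114.
AQIs: Site K=66, Site L=159, Site A=118, Site B=114. Site B (114) − Site A (118) = -4.

-4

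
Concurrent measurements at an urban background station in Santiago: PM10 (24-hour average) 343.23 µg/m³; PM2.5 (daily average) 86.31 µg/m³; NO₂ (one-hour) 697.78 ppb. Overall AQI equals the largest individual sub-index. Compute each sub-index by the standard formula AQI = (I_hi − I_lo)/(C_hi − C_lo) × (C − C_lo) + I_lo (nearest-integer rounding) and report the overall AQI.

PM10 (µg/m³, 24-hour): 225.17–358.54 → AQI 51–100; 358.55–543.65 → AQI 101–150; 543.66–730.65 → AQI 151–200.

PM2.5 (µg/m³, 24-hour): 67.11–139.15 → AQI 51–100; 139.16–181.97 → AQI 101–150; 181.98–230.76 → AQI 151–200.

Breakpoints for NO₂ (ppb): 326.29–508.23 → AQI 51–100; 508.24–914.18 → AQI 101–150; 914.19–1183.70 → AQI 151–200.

124

PM10: 343.23 ∈ [225.17, 358.54] ↔ index [51, 100].
51 + (343.23−225.17)·(100−51)/(358.54−225.17) = 51 + 118.06·49/133.37 ≈ 94.38, so AQI = 94.
PM2.5 86.31: bracket 67.11–139.15 → index 51–100; slope 49/72.04, offset 19.20.
AQI = 51 + 49/72.04·19.20 ≈ 64.06 ⇒ 64.
NO₂: 697.78 lies in 508.24–914.18, so I_lo=101, I_hi=150, C_lo=508.24, C_hi=914.18.
(150−101)/(914.18−508.24) × (697.78−508.24) + 101 = 49/405.94 × 189.54 + 101 ≈ 123.88 → 124.
Sub-indices: PM10→94, PM2.5→64, NO₂→124. Overall AQI = max = 124; dominant pollutant is NO₂.
AQI 124: Unhealthy for Sensitive Groups.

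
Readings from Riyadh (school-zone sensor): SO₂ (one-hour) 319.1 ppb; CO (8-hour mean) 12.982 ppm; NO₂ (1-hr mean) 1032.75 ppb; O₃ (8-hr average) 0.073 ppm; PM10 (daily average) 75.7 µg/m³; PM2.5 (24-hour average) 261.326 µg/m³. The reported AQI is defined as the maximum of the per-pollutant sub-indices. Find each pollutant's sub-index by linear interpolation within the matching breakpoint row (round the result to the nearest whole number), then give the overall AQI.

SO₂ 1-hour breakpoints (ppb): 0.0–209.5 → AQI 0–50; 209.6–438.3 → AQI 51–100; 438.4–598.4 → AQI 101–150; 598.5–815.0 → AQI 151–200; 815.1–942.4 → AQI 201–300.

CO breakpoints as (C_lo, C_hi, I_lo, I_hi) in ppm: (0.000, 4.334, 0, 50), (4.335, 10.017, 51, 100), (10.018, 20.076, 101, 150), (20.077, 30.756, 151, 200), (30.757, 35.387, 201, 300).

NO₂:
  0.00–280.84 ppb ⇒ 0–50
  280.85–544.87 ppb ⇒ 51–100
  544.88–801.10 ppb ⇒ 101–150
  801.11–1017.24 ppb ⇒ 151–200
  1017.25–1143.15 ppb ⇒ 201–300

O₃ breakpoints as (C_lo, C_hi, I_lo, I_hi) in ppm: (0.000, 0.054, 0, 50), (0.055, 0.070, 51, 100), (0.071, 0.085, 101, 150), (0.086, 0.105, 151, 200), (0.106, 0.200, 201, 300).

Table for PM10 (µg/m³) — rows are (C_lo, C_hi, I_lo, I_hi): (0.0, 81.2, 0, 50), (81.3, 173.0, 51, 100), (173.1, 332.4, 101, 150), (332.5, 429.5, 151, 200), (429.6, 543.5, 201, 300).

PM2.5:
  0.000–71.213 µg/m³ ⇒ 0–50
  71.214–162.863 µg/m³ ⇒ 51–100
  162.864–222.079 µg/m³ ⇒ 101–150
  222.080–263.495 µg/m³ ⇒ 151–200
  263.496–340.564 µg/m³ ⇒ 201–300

213

SO₂ 319.1: bracket 209.6–438.3 → index 51–100; slope 49/228.7, offset 109.5.
AQI = 51 + 49/228.7·109.5 ≈ 74.46 ⇒ 74.
CO: 12.982 lies in 10.018–20.076, so I_lo=101, I_hi=150, C_lo=10.018, C_hi=20.076.
(150−101)/(20.076−10.018) × (12.982−10.018) + 101 = 49/10.058 × 2.964 + 101 ≈ 115.44 → 115.
NO₂: 1032.75 lies in 1017.25–1143.15, so I_lo=201, I_hi=300, C_lo=1017.25, C_hi=1143.15.
(300−201)/(1143.15−1017.25) × (1032.75−1017.25) + 201 = 99/125.90 × 15.50 + 201 ≈ 213.19 → 213.
O₃ 0.073: bracket 0.071–0.085 → index 101–150; slope 49/0.014, offset 0.002.
AQI = 101 + 49/0.014·0.002 ≈ 108.00 ⇒ 108.
PM10: 75.7 ∈ [0.0, 81.2] ↔ index [0, 50].
0 + (75.7−0.0)·(50−0)/(81.2−0.0) = 0 + 75.7·50/81.2 ≈ 46.61, so AQI = 47.
PM2.5: 261.326 ∈ [222.080, 263.495] ↔ index [151, 200].
151 + (261.326−222.080)·(200−151)/(263.495−222.080) = 151 + 39.246·49/41.415 ≈ 197.43, so AQI = 197.
Sub-indices: SO₂→74, CO→115, NO₂→213, O₃→108, PM10→47, PM2.5→197. Overall AQI = max = 213; dominant pollutant is NO₂.
AQI 213: Very Unhealthy.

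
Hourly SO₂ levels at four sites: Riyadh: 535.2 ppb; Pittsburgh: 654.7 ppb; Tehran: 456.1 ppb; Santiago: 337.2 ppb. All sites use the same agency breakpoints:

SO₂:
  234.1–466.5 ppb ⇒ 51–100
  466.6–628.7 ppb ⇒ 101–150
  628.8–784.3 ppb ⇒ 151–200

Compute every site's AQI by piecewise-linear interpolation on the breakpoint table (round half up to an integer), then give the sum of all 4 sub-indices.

Riyadh: 535.2 lies in 466.6–628.7, so I_lo=101, I_hi=150, C_lo=466.6, C_hi=628.7.
(150−101)/(628.7−466.6) × (535.2−466.6) + 101 = 49/162.1 × 68.6 + 101 ≈ 121.74 → 122.
Pittsburgh: 654.7 ∈ [628.8, 784.3] ↔ index [151, 200].
151 + (654.7−628.8)·(200−151)/(784.3−628.8) = 151 + 25.9·49/155.5 ≈ 159.16, so AQI = 159.
Tehran: row 234.1–466.5 (AQI 51–100). (100−51)·(456.1−234.1)/(466.5−234.1) + 51 = 49·222.0/232.4 + 51 ≈ 97.81 → 98.
Santiago: 337.2 ∈ [234.1, 466.5] ↔ index [51, 100].
51 + (337.2−234.1)·(100−51)/(466.5−234.1) = 51 + 103.1·49/232.4 ≈ 72.74, so AQI = 73.
AQIs: Riyadh=122, Pittsburgh=159, Tehran=98, Santiago=73. Sum = 122 + 159 + 98 + 73 = 452.

452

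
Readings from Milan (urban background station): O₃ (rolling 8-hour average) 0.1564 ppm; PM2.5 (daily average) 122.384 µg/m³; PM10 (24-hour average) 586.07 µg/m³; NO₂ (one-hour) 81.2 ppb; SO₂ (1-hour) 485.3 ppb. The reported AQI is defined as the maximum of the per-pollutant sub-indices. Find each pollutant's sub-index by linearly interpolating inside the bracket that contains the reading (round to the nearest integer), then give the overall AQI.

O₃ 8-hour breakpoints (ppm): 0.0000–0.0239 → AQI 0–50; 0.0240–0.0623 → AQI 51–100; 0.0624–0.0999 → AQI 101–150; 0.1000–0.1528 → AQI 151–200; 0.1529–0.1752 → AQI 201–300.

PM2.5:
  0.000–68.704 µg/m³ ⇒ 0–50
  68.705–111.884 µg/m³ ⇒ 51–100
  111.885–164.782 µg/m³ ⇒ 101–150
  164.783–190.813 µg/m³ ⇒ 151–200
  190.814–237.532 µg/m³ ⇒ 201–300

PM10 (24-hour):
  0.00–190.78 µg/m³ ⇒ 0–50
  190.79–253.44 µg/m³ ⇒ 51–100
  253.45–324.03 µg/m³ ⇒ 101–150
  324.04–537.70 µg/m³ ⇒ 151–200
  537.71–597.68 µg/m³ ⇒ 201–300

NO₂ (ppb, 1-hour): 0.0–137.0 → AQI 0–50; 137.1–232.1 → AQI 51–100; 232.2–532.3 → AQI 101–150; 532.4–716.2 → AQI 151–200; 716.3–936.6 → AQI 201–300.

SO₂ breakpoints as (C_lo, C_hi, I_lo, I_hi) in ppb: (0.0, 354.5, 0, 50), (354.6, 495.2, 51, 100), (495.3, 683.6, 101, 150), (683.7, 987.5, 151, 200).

281

O₃: row 0.1529–0.1752 (AQI 201–300). (300−201)·(0.1564−0.1529)/(0.1752−0.1529) + 201 = 99·0.0035/0.0223 + 201 ≈ 216.54 → 217.
PM2.5 122.384: bracket 111.885–164.782 → index 101–150; slope 49/52.897, offset 10.499.
AQI = 101 + 49/52.897·10.499 ≈ 110.73 ⇒ 111.
PM10: row 537.71–597.68 (AQI 201–300). (300−201)·(586.07−537.71)/(597.68−537.71) + 201 = 99·48.36/59.97 + 201 ≈ 280.83 → 281.
NO₂: 81.2 ∈ [0.0, 137.0] ↔ index [0, 50].
0 + (81.2−0.0)·(50−0)/(137.0−0.0) = 0 + 81.2·50/137.0 ≈ 29.64, so AQI = 30.
SO₂ 485.3: bracket 354.6–495.2 → index 51–100; slope 49/140.6, offset 130.7.
AQI = 51 + 49/140.6·130.7 ≈ 96.55 ⇒ 97.
Sub-indices: O₃→217, PM2.5→111, PM10→281, NO₂→30, SO₂→97. Overall AQI = max = 281; dominant pollutant is PM10.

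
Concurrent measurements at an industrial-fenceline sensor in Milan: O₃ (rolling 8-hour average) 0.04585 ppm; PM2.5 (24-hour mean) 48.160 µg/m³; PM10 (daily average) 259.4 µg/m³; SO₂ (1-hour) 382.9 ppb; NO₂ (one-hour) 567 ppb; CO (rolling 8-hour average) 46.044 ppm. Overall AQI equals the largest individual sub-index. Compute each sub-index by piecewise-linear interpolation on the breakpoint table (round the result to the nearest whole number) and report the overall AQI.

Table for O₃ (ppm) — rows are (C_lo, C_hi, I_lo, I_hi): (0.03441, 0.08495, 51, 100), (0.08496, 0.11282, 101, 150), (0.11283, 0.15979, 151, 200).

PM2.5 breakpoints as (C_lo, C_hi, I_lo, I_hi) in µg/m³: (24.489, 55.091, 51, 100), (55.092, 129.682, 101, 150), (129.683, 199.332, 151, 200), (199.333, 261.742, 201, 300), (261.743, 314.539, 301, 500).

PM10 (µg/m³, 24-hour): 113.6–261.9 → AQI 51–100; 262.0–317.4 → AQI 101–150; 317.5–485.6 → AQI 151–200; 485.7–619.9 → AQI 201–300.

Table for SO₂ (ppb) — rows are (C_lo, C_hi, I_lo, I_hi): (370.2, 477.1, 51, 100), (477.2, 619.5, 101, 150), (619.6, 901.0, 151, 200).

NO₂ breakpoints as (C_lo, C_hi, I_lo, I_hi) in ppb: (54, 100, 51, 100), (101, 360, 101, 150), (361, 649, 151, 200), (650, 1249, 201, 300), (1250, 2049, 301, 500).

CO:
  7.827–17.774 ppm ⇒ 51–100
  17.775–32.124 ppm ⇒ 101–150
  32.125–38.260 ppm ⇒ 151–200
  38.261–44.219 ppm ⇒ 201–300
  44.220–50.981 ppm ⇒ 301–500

355

O₃: 0.04585 lies in 0.03441–0.08495, so I_lo=51, I_hi=100, C_lo=0.03441, C_hi=0.08495.
(100−51)/(0.08495−0.03441) × (0.04585−0.03441) + 51 = 49/0.05054 × 0.01144 + 51 ≈ 62.09 → 62.
PM2.5: 48.160 ∈ [24.489, 55.091] ↔ index [51, 100].
51 + (48.160−24.489)·(100−51)/(55.091−24.489) = 51 + 23.671·49/30.602 ≈ 88.90, so AQI = 89.
PM10: 259.4 lies in 113.6–261.9, so I_lo=51, I_hi=100, C_lo=113.6, C_hi=261.9.
(100−51)/(261.9−113.6) × (259.4−113.6) + 51 = 49/148.3 × 145.8 + 51 ≈ 99.17 → 99.
SO₂: 382.9 ∈ [370.2, 477.1] ↔ index [51, 100].
51 + (382.9−370.2)·(100−51)/(477.1−370.2) = 51 + 12.7·49/106.9 ≈ 56.82, so AQI = 57.
NO₂: 567 lies in 361–649, so I_lo=151, I_hi=200, C_lo=361, C_hi=649.
(200−151)/(649−361) × (567−361) + 151 = 49/288 × 206 + 151 ≈ 186.05 → 186.
CO: 46.044 ∈ [44.220, 50.981] ↔ index [301, 500].
301 + (46.044−44.220)·(500−301)/(50.981−44.220) = 301 + 1.824·199/6.761 ≈ 354.69, so AQI = 355.
Sub-indices: O₃→62, PM2.5→89, PM10→99, SO₂→57, NO₂→186, CO→355. Overall AQI = max = 355; dominant pollutant is CO.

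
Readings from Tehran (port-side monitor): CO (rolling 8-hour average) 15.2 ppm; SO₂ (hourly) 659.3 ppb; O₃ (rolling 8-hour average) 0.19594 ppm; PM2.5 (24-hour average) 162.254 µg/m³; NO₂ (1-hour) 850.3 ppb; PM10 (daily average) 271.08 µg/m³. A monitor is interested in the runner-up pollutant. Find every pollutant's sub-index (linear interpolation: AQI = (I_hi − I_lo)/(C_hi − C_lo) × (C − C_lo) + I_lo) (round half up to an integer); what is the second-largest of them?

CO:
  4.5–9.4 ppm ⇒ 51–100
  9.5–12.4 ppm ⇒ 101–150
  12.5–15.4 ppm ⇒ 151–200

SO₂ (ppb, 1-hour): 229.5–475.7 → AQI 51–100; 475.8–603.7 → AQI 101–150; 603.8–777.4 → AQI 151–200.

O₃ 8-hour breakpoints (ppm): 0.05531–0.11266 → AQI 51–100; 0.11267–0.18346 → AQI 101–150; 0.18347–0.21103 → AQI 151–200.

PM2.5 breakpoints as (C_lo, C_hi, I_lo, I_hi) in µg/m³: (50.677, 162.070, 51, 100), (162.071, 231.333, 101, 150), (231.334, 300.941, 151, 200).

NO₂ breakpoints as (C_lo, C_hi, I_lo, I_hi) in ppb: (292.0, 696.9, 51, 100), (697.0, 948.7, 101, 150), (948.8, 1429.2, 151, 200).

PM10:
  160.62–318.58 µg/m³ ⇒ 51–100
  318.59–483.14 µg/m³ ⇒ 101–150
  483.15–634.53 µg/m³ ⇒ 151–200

173

CO: 15.2 lies in 12.5–15.4, so I_lo=151, I_hi=200, C_lo=12.5, C_hi=15.4.
(200−151)/(15.4−12.5) × (15.2−12.5) + 151 = 49/2.9 × 2.7 + 151 ≈ 196.62 → 197.
SO₂: 659.3 lies in 603.8–777.4, so I_lo=151, I_hi=200, C_lo=603.8, C_hi=777.4.
(200−151)/(777.4−603.8) × (659.3−603.8) + 151 = 49/173.6 × 55.5 + 151 ≈ 166.67 → 167.
O₃: row 0.18347–0.21103 (AQI 151–200). (200−151)·(0.19594−0.18347)/(0.21103−0.18347) + 151 = 49·0.01247/0.02756 + 151 ≈ 173.17 → 173.
PM2.5: 162.254 lies in 162.071–231.333, so I_lo=101, I_hi=150, C_lo=162.071, C_hi=231.333.
(150−101)/(231.333−162.071) × (162.254−162.071) + 101 = 49/69.262 × 0.183 + 101 ≈ 101.13 → 101.
NO₂: row 697.0–948.7 (AQI 101–150). (150−101)·(850.3−697.0)/(948.7−697.0) + 101 = 49·153.3/251.7 + 101 ≈ 130.84 → 131.
PM10: 271.08 lies in 160.62–318.58, so I_lo=51, I_hi=100, C_lo=160.62, C_hi=318.58.
(100−51)/(318.58−160.62) × (271.08−160.62) + 51 = 49/157.96 × 110.46 + 51 ≈ 85.27 → 85.
Sub-indices: CO→197, SO₂→167, O₃→173, PM2.5→101, NO₂→131, PM10→85. Ranked high→low: 197, 173, 167, 131, 101, 85. Second-highest sub-index = 173.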